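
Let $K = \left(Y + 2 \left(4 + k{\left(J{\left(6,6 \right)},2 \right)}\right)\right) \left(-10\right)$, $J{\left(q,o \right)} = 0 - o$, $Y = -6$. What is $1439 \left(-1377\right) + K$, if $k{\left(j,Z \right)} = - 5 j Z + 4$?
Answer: $-1982803$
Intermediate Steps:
$J{\left(q,o \right)} = - o$
$k{\left(j,Z \right)} = 4 - 5 Z j$ ($k{\left(j,Z \right)} = - 5 Z j + 4 = 4 - 5 Z j$)
$K = -1300$ ($K = \left(-6 + 2 \left(4 - \left(-4 + 10 \left(\left(-1\right) 6\right)\right)\right)\right) \left(-10\right) = \left(-6 + 2 \left(4 - \left(-4 + 10 \left(-6\right)\right)\right)\right) \left(-10\right) = \left(-6 + 2 \left(4 + \left(4 + 60\right)\right)\right) \left(-10\right) = \left(-6 + 2 \left(4 + 64\right)\right) \left(-10\right) = \left(-6 + 2 \cdot 68\right) \left(-10\right) = \left(-6 + 136\right) \left(-10\right) = 130 \left(-10\right) = -1300$)
$1439 \left(-1377\right) + K = 1439 \left(-1377\right) - 1300 = -1981503 - 1300 = -1982803$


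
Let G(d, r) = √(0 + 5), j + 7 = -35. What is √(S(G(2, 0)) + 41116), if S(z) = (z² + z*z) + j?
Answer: 2*√10271 ≈ 202.69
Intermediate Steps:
j = -42 (j = -7 - 35 = -42)
G(d, r) = √5
S(z) = -42 + 2*z² (S(z) = (z² + z*z) - 42 = (z² + z²) - 42 = 2*z² - 42 = -42 + 2*z²)
√(S(G(2, 0)) + 41116) = √((-42 + 2*(√5)²) + 41116) = √((-42 + 2*5) + 41116) = √((-42 + 10) + 41116) = √(-32 + 41116) = √41084 = 2*√10271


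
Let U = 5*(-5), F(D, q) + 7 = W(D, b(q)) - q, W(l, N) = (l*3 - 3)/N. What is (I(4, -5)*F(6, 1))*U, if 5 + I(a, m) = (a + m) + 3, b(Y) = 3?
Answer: -225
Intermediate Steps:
W(l, N) = (-3 + 3*l)/N (W(l, N) = (3*l - 3)/N = (-3 + 3*l)/N)
I(a, m) = -2 + a + m (I(a, m) = -5 + ((a + m) + 3) = -5 + (3 + a + m) = -2 + a + m)
F(D, q) = -8 + D - q (F(D, q) = -7 + (3*(-1 + D)/3 - q) = -7 + (3*(1/3)*(-1 + D) - q) = -7 + ((-1 + D) - q) = -7 + (-1 + D - q) = -8 + D - q)
U = -25
(I(4, -5)*F(6, 1))*U = ((-2 + 4 - 5)*(-8 + 6 - 1*1))*(-25) = -3*(-8 + 6 - 1)*(-25) = -3*(-3)*(-25) = 9*(-25) = -225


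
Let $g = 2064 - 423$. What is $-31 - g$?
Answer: $-1672$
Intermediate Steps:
$g = 1641$ ($g = 2064 - 423 = 1641$)
$-31 - g = -31 - 1641 = -1672$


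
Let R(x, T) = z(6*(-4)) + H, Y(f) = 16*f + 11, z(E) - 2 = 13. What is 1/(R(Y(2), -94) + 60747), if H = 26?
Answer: 1/60788 ≈ 1.6451e-5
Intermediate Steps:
z(E) = 15 (z(E) = 2 + 13 = 15)
Y(f) = 11 + 16*f
R(x, T) = 41 (R(x, T) = 15 + 26 = 41)
1/(R(Y(2), -94) + 60747) = 1/(41 + 60747) = 1/60788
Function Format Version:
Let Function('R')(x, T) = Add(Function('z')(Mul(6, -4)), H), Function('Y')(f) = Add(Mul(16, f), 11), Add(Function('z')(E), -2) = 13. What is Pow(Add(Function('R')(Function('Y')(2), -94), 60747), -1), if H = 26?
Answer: Rational(1, 60788) ≈ 1.6451e-5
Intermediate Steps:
Function('z')(E) = 15 (Function('z')(E) = Add(2, 13) = 15)
Function('Y')(f) = Add(11, Mul(16, f))
Function('R')(x, T) = 41 (Function('R')(x, T) = Add(15, 26) = 41)
Pow(Add(Function('R')(Function('Y')(2), -94), 60747), -1) = Pow(Add(41, 60747), -1) = Pow(60788, -1) = Rational(1, 60788)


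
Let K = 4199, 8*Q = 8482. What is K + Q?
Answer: 21037/4 ≈ 5259.3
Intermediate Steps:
Q = 4241/4 (Q = (⅛)*8482 = 4241/4 ≈ 1060.3)
K + Q = 4199 + 4241/4 = 21037/4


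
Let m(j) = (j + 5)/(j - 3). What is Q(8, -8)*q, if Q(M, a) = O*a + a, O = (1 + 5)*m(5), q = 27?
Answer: -6696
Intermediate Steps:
m(j) = (5 + j)/(-3 + j)
O = 30 (O = (1 + 5)*((5 + 5)/(-3 + 5)) = 6*(10/2) = 6*((1/2)*10) = 6*5 = 30)
Q(M, a) = 31*a (Q(M, a) = 30*a + a = 31*a)
Q(8, -8)*q = (31*(-8))*27 = -248*27 = -6696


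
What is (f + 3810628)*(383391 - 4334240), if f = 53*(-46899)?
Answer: -5234799858869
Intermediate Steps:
f = -2485647
(f + 3810628)*(383391 - 4334240) = (-2485647 + 3810628)*(383391 - 4334240) = 1324981*(-3950849) = -5234799858869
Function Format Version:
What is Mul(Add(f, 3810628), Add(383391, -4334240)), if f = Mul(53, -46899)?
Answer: -5234799858869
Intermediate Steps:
f = -2485647
Mul(Add(f, 3810628), Add(383391, -4334240)) = Mul(Add(-2485647, 3810628), Add(383391, -4334240)) = Mul(1324981, -3950849) = -5234799858869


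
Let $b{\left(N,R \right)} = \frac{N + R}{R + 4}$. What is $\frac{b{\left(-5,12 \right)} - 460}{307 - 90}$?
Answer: $- \frac{7353}{3472} \approx -2.1178$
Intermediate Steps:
$b{\left(N,R \right)} = \frac{N + R}{4 + R}$
$\frac{b{\left(-5,12 \right)} - 460}{307 - 90} = \frac{\frac{-5 + 12}{4 + 12} - 460}{307 - 90} = \frac{\frac{1}{16} \cdot 7 - 460}{217} = \left(\frac{1}{16} \cdot 7 - 460\right) \frac{1}{217} = \left(\frac{7}{16} - 460\right) \frac{1}{217} = \left(- \frac{7353}{16}\right) \frac{1}{217} = - \frac{7353}{3472}$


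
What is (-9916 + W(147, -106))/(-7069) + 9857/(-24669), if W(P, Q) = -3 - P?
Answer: 178639021/174385161 ≈ 1.0244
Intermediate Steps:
(-9916 + W(147, -106))/(-7069) + 9857/(-24669) = (-9916 + (-3 - 1*147))/(-7069) + 9857/(-24669) = (-9916 + (-3 - 147))*(-1/7069) + 9857*(-1/24669) = (-9916 - 150)*(-1/7069) - 9857/24669 = -10066*(-1/7069) - 9857/24669 = 10066/7069 - 9857/24669 = 178639021/174385161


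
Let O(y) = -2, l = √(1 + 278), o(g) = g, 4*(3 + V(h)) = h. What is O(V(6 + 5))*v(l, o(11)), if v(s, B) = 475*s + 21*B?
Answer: -462 - 2850*√31 ≈ -16330.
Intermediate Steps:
V(h) = -3 + h/4
l = 3*√31 (l = √279 = 3*√31 ≈ 16.703)
v(s, B) = 21*B + 475*s
O(V(6 + 5))*v(l, o(11)) = -2*(21*11 + 475*(3*√31)) = -2*(231 + 1425*√31) = -462 - 2850*√31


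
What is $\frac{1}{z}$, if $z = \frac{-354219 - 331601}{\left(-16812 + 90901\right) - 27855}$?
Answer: $- \frac{23117}{342910} \approx -0.067414$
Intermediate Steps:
$z = - \frac{342910}{23117}$ ($z = - \frac{685820}{74089 - 27855} = - \frac{685820}{46234} = \left(-685820\right) \frac{1}{46234} = - \frac{342910}{23117} \approx -14.834$)
$\frac{1}{z} = \frac{1}{- \frac{342910}{23117}} = - \frac{23117}{342910}$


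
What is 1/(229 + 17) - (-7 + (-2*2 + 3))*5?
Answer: 9841/246 ≈ 40.004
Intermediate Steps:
1/(229 + 17) - (-7 + (-2*2 + 3))*5 = 1/246 - (-7 + (-4 + 3))*5 = 1/246 - (-7 - 1)*5 = 1/246 - (-8)*5 = 1/246 - 1*(-40) = 1/246 + 40 = 9841/246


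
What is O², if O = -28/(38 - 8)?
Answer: 196/225 ≈ 0.87111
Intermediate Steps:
O = -14/15 (O = -28/30 = -28*1/30 = -14/15 ≈ -0.93333)
O² = (-14/15)² = 196/225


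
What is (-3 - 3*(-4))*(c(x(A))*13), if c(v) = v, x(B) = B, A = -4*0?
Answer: 0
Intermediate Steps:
A = 0
(-3 - 3*(-4))*(c(x(A))*13) = (-3 - 3*(-4))*(0*13) = (-3 + 12)*0 = 9*0 = 0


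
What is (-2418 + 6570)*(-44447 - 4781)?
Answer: -204394656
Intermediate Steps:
(-2418 + 6570)*(-44447 - 4781) = 4152*(-49228) = -204394656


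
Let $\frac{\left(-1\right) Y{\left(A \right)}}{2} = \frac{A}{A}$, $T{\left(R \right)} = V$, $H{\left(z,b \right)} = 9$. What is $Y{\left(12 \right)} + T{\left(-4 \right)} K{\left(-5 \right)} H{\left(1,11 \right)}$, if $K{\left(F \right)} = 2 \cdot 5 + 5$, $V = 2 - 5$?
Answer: $-407$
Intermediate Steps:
$V = -3$
$K{\left(F \right)} = 15$ ($K{\left(F \right)} = 10 + 5 = 15$)
$T{\left(R \right)} = -3$
$Y{\left(A \right)} = -2$ ($Y{\left(A \right)} = - 2 \frac{A}{A} = \left(-2\right) 1 = -2$)
$Y{\left(12 \right)} + T{\left(-4 \right)} K{\left(-5 \right)} H{\left(1,11 \right)} = -2 + \left(-3\right) 15 \cdot 9 = -2 - 405 = -407$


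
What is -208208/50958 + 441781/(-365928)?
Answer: -16450235537/3107826504 ≈ -5.2932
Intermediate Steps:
-208208/50958 + 441781/(-365928) = -208208*1/50958 + 441781*(-1/365928) = -104104/25479 - 441781/365928 = -16450235537/3107826504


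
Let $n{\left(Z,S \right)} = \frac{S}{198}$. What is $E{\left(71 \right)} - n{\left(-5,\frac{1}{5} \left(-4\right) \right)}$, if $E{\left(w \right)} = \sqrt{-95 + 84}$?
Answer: $\frac{2}{495} + i \sqrt{11} \approx 0.0040404 + 3.3166 i$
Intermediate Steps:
$E{\left(w \right)} = i \sqrt{11}$ ($E{\left(w \right)} = \sqrt{-11} = i \sqrt{11}$)
$n{\left(Z,S \right)} = \frac{S}{198}$ ($n{\left(Z,S \right)} = S \frac{1}{198} = \frac{S}{198}$)
$E{\left(71 \right)} - n{\left(-5,\frac{1}{5} \left(-4\right) \right)} = i \sqrt{11} - \frac{\frac{1}{5} \left(-4\right)}{198} = i \sqrt{11} - \frac{1}{198} \left(- \frac{4}{5}\right) = i \sqrt{11} - - \frac{2}{495} = i \sqrt{11} + \frac{2}{495} = \frac{2}{495} + i \sqrt{11}$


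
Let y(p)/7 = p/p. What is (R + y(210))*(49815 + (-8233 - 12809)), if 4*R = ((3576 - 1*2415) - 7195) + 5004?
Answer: -14415273/2 ≈ -7.2076e+6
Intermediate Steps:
y(p) = 7 (y(p) = 7*(p/p) = 7*1 = 7)
R = -515/2 (R = (((3576 - 1*2415) - 7195) + 5004)/4 = (((3576 - 2415) - 7195) + 5004)/4 = ((1161 - 7195) + 5004)/4 = (-6034 + 5004)/4 = (1/4)*(-1030) = -515/2 ≈ -257.50)
(R + y(210))*(49815 + (-8233 - 12809)) = (-515/2 + 7)*(49815 + (-8233 - 12809)) = -501*(49815 - 21042)/2 = -501/2*28773 = -14415273/2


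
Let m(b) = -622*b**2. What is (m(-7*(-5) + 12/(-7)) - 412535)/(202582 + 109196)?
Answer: -5997997/1697458 ≈ -3.5335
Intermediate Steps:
(m(-7*(-5) + 12/(-7)) - 412535)/(202582 + 109196) = (-622*(-7*(-5) + 12/(-7))**2 - 412535)/(202582 + 109196) = (-622*(35 + 12*(-1/7))**2 - 412535)/311778 = (-622*(35 - 12/7)**2 - 412535)*(1/311778) = (-622*(233/7)**2 - 412535)*(1/311778) = (-622*54289/49 - 412535)*(1/311778) = (-33767758/49 - 412535)*(1/311778) = -53981973/49*1/311778 = -5997997/1697458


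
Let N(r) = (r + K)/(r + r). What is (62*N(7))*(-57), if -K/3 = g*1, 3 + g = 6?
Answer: 3534/7 ≈ 504.86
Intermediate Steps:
g = 3 (g = -3 + 6 = 3)
K = -9 ≈ -9.0000
N(r) = (-9 + r)/(2*r) (N(r) = (r - 9)/(r + r) = (-9 + r)/((2*r)) = (-9 + r)*(1/(2*r)) = (-9 + r)/(2*r))
(62*N(7))*(-57) = (62*((½)*(-9 + 7)/7))*(-57) = (62*((½)*(⅐)*(-2)))*(-57) = (62*(-⅐))*(-57) = -62/7*(-57) = 3534/7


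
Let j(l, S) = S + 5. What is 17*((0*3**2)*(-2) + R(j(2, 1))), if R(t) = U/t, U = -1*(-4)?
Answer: 34/3 ≈ 11.333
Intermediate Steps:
U = 4
j(l, S) = 5 + S
R(t) = 4/t
17*((0*3**2)*(-2) + R(j(2, 1))) = 17*((0*3**2)*(-2) + 4/(5 + 1)) = 17*((0*9)*(-2) + 4/6) = 17*(0*(-2) + 4*(1/6)) = 17*(0 + 2/3) = 17*(2/3) = 34/3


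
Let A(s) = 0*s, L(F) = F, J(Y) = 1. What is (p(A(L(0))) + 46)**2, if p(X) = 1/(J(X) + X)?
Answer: 2209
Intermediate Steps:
A(s) = 0
p(X) = 1/(1 + X)
(p(A(L(0))) + 46)**2 = (1/(1 + 0) + 46)**2 = (1/1 + 46)**2 = (1 + 46)**2 = 47**2 = 2209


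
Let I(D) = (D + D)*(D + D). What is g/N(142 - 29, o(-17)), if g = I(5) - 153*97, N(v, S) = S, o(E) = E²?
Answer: -14741/289 ≈ -51.007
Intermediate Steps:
I(D) = 4*D² (I(D) = (2*D)*(2*D) = 4*D²)
g = -14741 (g = 4*5² - 153*97 = 4*25 - 14841 = 100 - 14841 = -14741)
g/N(142 - 29, o(-17)) = -14741/((-17)²) = -14741/289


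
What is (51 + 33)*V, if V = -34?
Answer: -2856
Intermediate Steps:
(51 + 33)*V = (51 + 33)*(-34) = 84*(-34) = -2856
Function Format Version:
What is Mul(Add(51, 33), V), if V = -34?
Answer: -2856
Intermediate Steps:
Mul(Add(51, 33), V) = Mul(Add(51, 33), -34) = Mul(84, -34) = -2856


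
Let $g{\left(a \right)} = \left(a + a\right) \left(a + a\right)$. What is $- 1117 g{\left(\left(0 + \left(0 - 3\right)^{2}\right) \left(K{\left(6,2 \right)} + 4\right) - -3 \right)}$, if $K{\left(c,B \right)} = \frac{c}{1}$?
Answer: $-38643732$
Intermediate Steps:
$K{\left(c,B \right)} = c$ ($K{\left(c,B \right)} = c 1 = c$)
$g{\left(a \right)} = 4 a^{2}$ ($g{\left(a \right)} = 2 a 2 a = 4 a^{2}$)
$- 1117 g{\left(\left(0 + \left(0 - 3\right)^{2}\right) \left(K{\left(6,2 \right)} + 4\right) - -3 \right)} = - 1117 \cdot 4 \left(\left(0 + \left(0 - 3\right)^{2}\right) \left(6 + 4\right) - -3\right)^{2} = - 1117 \cdot 4 \left(\left(0 + \left(-3\right)^{2}\right) 10 + 3\right)^{2} = - 1117 \cdot 4 \left(\left(0 + 9\right) 10 + 3\right)^{2} = - 1117 \cdot 4 \left(9 \cdot 10 + 3\right)^{2} = - 1117 \cdot 4 \left(90 + 3\right)^{2} = - 1117 \cdot 4 \cdot 93^{2} = - 1117 \cdot 4 \cdot 8649 = \left(-1117\right) 34596 = -38643732$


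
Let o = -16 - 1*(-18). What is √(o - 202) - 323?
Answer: -323 + 10*I*√2 ≈ -323.0 + 14.142*I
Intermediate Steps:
o = 2 (o = -16 + 18 = 2)
√(o - 202) - 323 = √(2 - 202) - 323 = √(-200) - 323 = 10*I*√2 - 323 = -323 + 10*I*√2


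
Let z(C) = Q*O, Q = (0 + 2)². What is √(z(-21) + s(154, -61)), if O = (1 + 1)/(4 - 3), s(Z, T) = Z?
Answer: 9*√2 ≈ 12.728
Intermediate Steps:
Q = 4 (Q = 2² = 4)
O = 2 (O = 2/1 = 2*1 = 2)
z(C) = 8 (z(C) = 4*2 = 8)
√(z(-21) + s(154, -61)) = √(8 + 154) = √162 = 9*√2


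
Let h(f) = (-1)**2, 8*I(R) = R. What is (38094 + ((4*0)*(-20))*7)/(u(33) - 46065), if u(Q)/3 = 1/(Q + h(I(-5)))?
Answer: -431732/522069 ≈ -0.82696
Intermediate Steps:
I(R) = R/8
h(f) = 1
u(Q) = 3/(1 + Q) (u(Q) = 3/(Q + 1) = 3/(1 + Q))
(38094 + ((4*0)*(-20))*7)/(u(33) - 46065) = (38094 + ((4*0)*(-20))*7)/(3/(1 + 33) - 46065) = (38094 + (0*(-20))*7)/(3/34 - 46065) = (38094 + 0*7)/(3*(1/34) - 46065) = (38094 + 0)/(3/34 - 46065) = 38094/(-1566207/34) = 38094*(-34/1566207) = -431732/522069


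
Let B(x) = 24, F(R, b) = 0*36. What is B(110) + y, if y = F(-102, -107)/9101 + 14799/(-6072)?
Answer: 43643/2024 ≈ 21.563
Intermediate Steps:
F(R, b) = 0
y = -4933/2024 (y = 0/9101 + 14799/(-6072) = 0*(1/9101) + 14799*(-1/6072) = 0 - 4933/2024 = -4933/2024 ≈ -2.4373)
B(110) + y = 24 - 4933/2024 = 43643/2024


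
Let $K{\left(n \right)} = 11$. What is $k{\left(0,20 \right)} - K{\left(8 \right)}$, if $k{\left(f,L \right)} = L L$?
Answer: $389$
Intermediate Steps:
$k{\left(f,L \right)} = L^{2}$
$k{\left(0,20 \right)} - K{\left(8 \right)} = 20^{2} - 11 = 400 - 11 = 389$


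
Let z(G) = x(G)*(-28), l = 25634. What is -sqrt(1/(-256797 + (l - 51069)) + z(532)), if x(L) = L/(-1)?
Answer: -3*sqrt(32959428258002)/141116 ≈ -122.05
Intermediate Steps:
x(L) = -L (x(L) = L*(-1) = -L)
z(G) = 28*G (z(G) = -G*(-28) = 28*G)
-sqrt(1/(-256797 + (l - 51069)) + z(532)) = -sqrt(1/(-256797 + (25634 - 51069)) + 28*532) = -sqrt(1/(-256797 - 25435) + 14896) = -sqrt(1/(-282232) + 14896) = -sqrt(-1/282232 + 14896) = -sqrt(4204127871/282232) = -3*sqrt(32959428258002)/141116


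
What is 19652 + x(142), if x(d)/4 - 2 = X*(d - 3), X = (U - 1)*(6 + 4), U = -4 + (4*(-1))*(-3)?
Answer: 58580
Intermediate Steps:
U = 8 (U = -4 - 4*(-3) = -4 + 12 = 8)
X = 70 (X = (8 - 1)*(6 + 4) = 7*10 = 70)
x(d) = -832 + 280*d (x(d) = 8 + 4*(70*(d - 3)) = 8 + 4*(70*(-3 + d)) = 8 + 4*(-210 + 70*d) = 8 + (-840 + 280*d) = -832 + 280*d)
19652 + x(142) = 19652 + (-832 + 280*142) = 19652 + (-832 + 39760) = 19652 + 38928 = 58580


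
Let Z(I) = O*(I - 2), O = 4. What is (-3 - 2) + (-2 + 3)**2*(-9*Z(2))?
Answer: -5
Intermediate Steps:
Z(I) = -8 + 4*I (Z(I) = 4*(I - 2) = 4*(-2 + I) = -8 + 4*I)
(-3 - 2) + (-2 + 3)**2*(-9*Z(2)) = (-3 - 2) + (-2 + 3)**2*(-9*(-8 + 4*2)) = -5 + 1**2*(-9*(-8 + 8)) = -5 + 1*(-9*0) = -5 + 1*0 = -5 + 0 = -5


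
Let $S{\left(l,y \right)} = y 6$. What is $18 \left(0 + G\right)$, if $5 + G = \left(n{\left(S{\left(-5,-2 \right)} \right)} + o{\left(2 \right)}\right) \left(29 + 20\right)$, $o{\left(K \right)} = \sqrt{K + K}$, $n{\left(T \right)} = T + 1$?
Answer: $-8028$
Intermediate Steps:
$S{\left(l,y \right)} = 6 y$
$n{\left(T \right)} = 1 + T$
$o{\left(K \right)} = \sqrt{2} \sqrt{K}$ ($o{\left(K \right)} = \sqrt{2 K} = \sqrt{2} \sqrt{K}$)
$G = -446$ ($G = -5 + \left(\left(1 + 6 \left(-2\right)\right) + \sqrt{2} \sqrt{2}\right) \left(29 + 20\right) = -5 + \left(\left(1 - 12\right) + 2\right) 49 = -5 + \left(-11 + 2\right) 49 = -5 - 441 = -446$)
$18 \left(0 + G\right) = 18 \left(0 - 446\right) = 18 \left(-446\right) = -8028$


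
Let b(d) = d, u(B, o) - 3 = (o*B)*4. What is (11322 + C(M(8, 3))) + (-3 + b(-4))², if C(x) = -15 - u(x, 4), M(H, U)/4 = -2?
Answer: 11481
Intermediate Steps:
u(B, o) = 3 + 4*B*o (u(B, o) = 3 + (o*B)*4 = 3 + (B*o)*4 = 3 + 4*B*o)
M(H, U) = -8 (M(H, U) = 4*(-2) = -8)
C(x) = -18 - 16*x (C(x) = -15 - (3 + 4*x*4) = -15 - (3 + 16*x) = -15 + (-3 - 16*x) = -18 - 16*x)
(11322 + C(M(8, 3))) + (-3 + b(-4))² = (11322 + (-18 - 16*(-8))) + (-3 - 4)² = (11322 + (-18 + 128)) + (-7)² = (11322 + 110) + 49 = 11432 + 49 = 11481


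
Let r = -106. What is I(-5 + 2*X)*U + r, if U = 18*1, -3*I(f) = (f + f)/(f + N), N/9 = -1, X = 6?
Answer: -64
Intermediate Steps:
N = -9 (N = 9*(-1) = -9)
I(f) = -2*f/(3*(-9 + f)) (I(f) = -(f + f)/(3*(f - 9)) = -2*f/(3*(-9 + f)))
U = 18
I(-5 + 2*X)*U + r = -2*(-5 + 2*6)/(-27 + 3*(-5 + 2*6))*18 - 106 = -2*(-5 + 12)/(-27 + 3*(-5 + 12))*18 - 106 = -2*7/(-27 + 3*7)*18 - 106 = -2*7/(-27 + 21)*18 - 106 = -2*7/(-6)*18 - 106 = -2*7*(-⅙)*18 - 106 = (7/3)*18 - 106 = 42 - 106 = -64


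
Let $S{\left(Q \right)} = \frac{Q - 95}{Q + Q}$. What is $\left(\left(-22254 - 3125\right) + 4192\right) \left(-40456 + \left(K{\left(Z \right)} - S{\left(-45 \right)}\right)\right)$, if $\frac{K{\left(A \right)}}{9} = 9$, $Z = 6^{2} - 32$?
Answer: $\frac{7699122743}{9} \approx 8.5546 \cdot 10^{8}$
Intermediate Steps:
$Z = 4$ ($Z = 36 - 32 = 4$)
$K{\left(A \right)} = 81$ ($K{\left(A \right)} = 9 \cdot 9 = 81$)
$S{\left(Q \right)} = \frac{-95 + Q}{2 Q}$
$\left(\left(-22254 - 3125\right) + 4192\right) \left(-40456 + \left(K{\left(Z \right)} - S{\left(-45 \right)}\right)\right) = \left(\left(-22254 - 3125\right) + 4192\right) \left(-40456 + \left(81 - \frac{-95 - 45}{2 \left(-45\right)}\right)\right) = \left(-25379 + 4192\right) \left(-40456 + \left(81 - \frac{1}{2} \left(- \frac{1}{45}\right) \left(-140\right)\right)\right) = - 21187 \left(-40456 + \left(81 - \frac{14}{9}\right)\right) = - 21187 \left(-40456 + \frac{715}{9}\right) = \left(-21187\right) \left(- \frac{363389}{9}\right) = \frac{7699122743}{9}$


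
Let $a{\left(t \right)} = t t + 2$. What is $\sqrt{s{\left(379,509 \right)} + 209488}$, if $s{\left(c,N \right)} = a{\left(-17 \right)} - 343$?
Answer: $2 \sqrt{52359} \approx 457.64$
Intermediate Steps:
$a{\left(t \right)} = 2 + t^{2}$ ($a{\left(t \right)} = t^{2} + 2 = 2 + t^{2}$)
$s{\left(c,N \right)} = -52$ ($s{\left(c,N \right)} = \left(2 + \left(-17\right)^{2}\right) - 343 = \left(2 + 289\right) - 343 = 291 - 343 = -52$)
$\sqrt{s{\left(379,509 \right)} + 209488} = \sqrt{-52 + 209488} = \sqrt{209436} = 2 \sqrt{52359}$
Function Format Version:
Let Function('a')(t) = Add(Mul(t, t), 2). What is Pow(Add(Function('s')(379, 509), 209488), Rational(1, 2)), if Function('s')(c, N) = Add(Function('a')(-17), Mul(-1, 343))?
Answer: Mul(2, Pow(52359, Rational(1, 2))) ≈ 457.64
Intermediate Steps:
Function('a')(t) = Add(2, Pow(t, 2)) (Function('a')(t) = Add(Pow(t, 2), 2) = Add(2, Pow(t, 2)))
Function('s')(c, N) = -52 (Function('s')(c, N) = Add(Add(2, Pow(-17, 2)), Mul(-1, 343)) = Add(Add(2, 289), -343) = Add(291, -343) = -52)
Pow(Add(Function('s')(379, 509), 209488), Rational(1, 2)) = Pow(Add(-52, 209488), Rational(1, 2)) = Pow(209436, Rational(1, 2)) = Mul(2, Pow(52359, Rational(1, 2)))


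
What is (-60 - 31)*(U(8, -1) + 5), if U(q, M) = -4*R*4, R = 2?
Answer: 2457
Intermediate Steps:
U(q, M) = -32 (U(q, M) = -4*2*4 = -8*4 = -32)
(-60 - 31)*(U(8, -1) + 5) = (-60 - 31)*(-32 + 5) = -91*(-27) = 2457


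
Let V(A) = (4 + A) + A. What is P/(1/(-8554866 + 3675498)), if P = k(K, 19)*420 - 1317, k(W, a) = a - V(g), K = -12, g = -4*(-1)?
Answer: -7919214264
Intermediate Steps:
g = 4
V(A) = 4 + 2*A
k(W, a) = -12 + a (k(W, a) = a - (4 + 2*4) = a - (4 + 8) = a - 1*12 = a - 12 = -12 + a)
P = 1623 (P = (-12 + 19)*420 - 1317 = 7*420 - 1317 = 2940 - 1317 = 1623)
P/(1/(-8554866 + 3675498)) = 1623/(1/(-8554866 + 3675498)) = 1623/(1/(-4879368)) = 1623/(-1/4879368) = 1623*(-4879368) = -7919214264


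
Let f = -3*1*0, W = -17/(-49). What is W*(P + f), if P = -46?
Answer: -782/49 ≈ -15.959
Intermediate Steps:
W = 17/49 (W = -17*(-1/49) = 17/49 ≈ 0.34694)
f = 0 (f = -3*0 = 0)
W*(P + f) = 17*(-46 + 0)/49 = (17/49)*(-46) = -782/49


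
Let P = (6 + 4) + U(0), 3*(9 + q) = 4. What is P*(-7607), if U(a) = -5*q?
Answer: -1103015/3 ≈ -3.6767e+5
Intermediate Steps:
q = -23/3 (q = -9 + (1/3)*4 = -9 + 4/3 = -23/3 ≈ -7.6667)
U(a) = 115/3 (U(a) = -5*(-23/3) = 115/3)
P = 145/3 (P = (6 + 4) + 115/3 = 10 + 115/3 = 145/3 ≈ 48.333)
P*(-7607) = (145/3)*(-7607) = -1103015/3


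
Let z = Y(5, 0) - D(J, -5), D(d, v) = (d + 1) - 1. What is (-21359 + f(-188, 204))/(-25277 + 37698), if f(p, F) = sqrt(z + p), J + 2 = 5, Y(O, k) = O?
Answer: -21359/12421 + I*sqrt(186)/12421 ≈ -1.7196 + 0.001098*I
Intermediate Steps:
J = 3 (J = -2 + 5 = 3)
D(d, v) = d (D(d, v) = (1 + d) - 1 = d)
z = 2 (z = 5 - 1*3 = 5 - 3 = 2)
f(p, F) = sqrt(2 + p)
(-21359 + f(-188, 204))/(-25277 + 37698) = (-21359 + sqrt(2 - 188))/(-25277 + 37698) = (-21359 + sqrt(-186))/12421 = (-21359 + I*sqrt(186))*(1/12421) = -21359/12421 + I*sqrt(186)/12421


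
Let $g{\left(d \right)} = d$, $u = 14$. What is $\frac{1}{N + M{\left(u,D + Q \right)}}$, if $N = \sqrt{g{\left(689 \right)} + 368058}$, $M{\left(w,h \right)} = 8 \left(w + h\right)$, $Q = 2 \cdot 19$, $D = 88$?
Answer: $\frac{1120}{885653} - \frac{\sqrt{368747}}{885653} \approx 0.00057896$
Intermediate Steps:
$Q = 38$
$M{\left(w,h \right)} = 8 h + 8 w$ ($M{\left(w,h \right)} = 8 \left(h + w\right) = 8 h + 8 w$)
$N = \sqrt{368747}$ ($N = \sqrt{689 + 368058} = \sqrt{368747} \approx 607.25$)
$\frac{1}{N + M{\left(u,D + Q \right)}} = \frac{1}{\sqrt{368747} + \left(8 \left(88 + 38\right) + 8 \cdot 14\right)} = \frac{1}{\sqrt{368747} + \left(8 \cdot 126 + 112\right)} = \frac{1}{\sqrt{368747} + \left(1008 + 112\right)} = \frac{1}{\sqrt{368747} + 1120} = \frac{1}{1120 + \sqrt{368747}}$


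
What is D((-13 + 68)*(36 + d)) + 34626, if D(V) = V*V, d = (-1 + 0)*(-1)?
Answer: 4175851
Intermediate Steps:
d = 1 (d = -1*(-1) = 1)
D(V) = V²
D((-13 + 68)*(36 + d)) + 34626 = ((-13 + 68)*(36 + 1))² + 34626 = (55*37)² + 34626 = 2035² + 34626 = 4141225 + 34626 = 4175851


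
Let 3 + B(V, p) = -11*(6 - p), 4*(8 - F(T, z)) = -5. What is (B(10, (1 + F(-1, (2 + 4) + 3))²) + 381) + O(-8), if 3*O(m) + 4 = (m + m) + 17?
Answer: 23467/16 ≈ 1466.7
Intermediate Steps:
F(T, z) = 37/4 (F(T, z) = 8 - ¼*(-5) = 8 + 5/4 = 37/4)
O(m) = 13/3 + 2*m/3 (O(m) = -4/3 + ((m + m) + 17)/3 = -4/3 + (2*m + 17)/3 = -4/3 + (17 + 2*m)/3 = -4/3 + (17/3 + 2*m/3) = 13/3 + 2*m/3)
B(V, p) = -69 + 11*p (B(V, p) = -3 - 11*(6 - p) = -3 + (-66 + 11*p) = -69 + 11*p)
(B(10, (1 + F(-1, (2 + 4) + 3))²) + 381) + O(-8) = ((-69 + 11*(1 + 37/4)²) + 381) + (13/3 + (⅔)*(-8)) = ((-69 + 11*(41/4)²) + 381) + (13/3 - 16/3) = ((-69 + 11*(1681/16)) + 381) - 1 = ((-69 + 18491/16) + 381) - 1 = (17387/16 + 381) - 1 = 23483/16 - 1 = 23467/16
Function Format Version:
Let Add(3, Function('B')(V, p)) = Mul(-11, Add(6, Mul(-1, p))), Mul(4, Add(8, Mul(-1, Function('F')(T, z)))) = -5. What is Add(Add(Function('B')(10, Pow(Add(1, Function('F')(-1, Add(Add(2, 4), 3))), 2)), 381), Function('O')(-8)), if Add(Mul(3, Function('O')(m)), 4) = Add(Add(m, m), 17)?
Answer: Rational(23467, 16) ≈ 1466.7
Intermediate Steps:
Function('F')(T, z) = Rational(37, 4) (Function('F')(T, z) = Add(8, Mul(Rational(-1, 4), -5)) = Add(8, Rational(5, 4)) = Rational(37, 4))
Function('O')(m) = Add(Rational(13, 3), Mul(Rational(2, 3), m)) (Function('O')(m) = Add(Rational(-4, 3), Mul(Rational(1, 3), Add(Add(m, m), 17))) = Add(Rational(-4, 3), Mul(Rational(1, 3), Add(Mul(2, m), 17))) = Add(Rational(-4, 3), Mul(Rational(1, 3), Add(17, Mul(2, m)))) = Add(Rational(-4, 3), Add(Rational(17, 3), Mul(Rational(2, 3), m))) = Add(Rational(13, 3), Mul(Rational(2, 3), m)))
Function('B')(V, p) = Add(-69, Mul(11, p)) (Function('B')(V, p) = Add(-3, Mul(-11, Add(6, Mul(-1, p)))) = Add(-3, Add(-66, Mul(11, p))) = Add(-69, Mul(11, p)))
Add(Add(Function('B')(10, Pow(Add(1, Function('F')(-1, Add(Add(2, 4), 3))), 2)), 381), Function('O')(-8)) = Add(Add(Add(-69, Mul(11, Pow(Add(1, Rational(37, 4)), 2))), 381), Add(Rational(13, 3), Mul(Rational(2, 3), -8))) = Add(Add(Add(-69, Mul(11, Pow(Rational(41, 4), 2))), 381), Add(Rational(13, 3), Rational(-16, 3))) = Add(Add(Add(-69, Mul(11, Rational(1681, 16))), 381), -1) = Add(Add(Add(-69, Rational(18491, 16)), 381), -1) = Add(Add(Rational(17387, 16), 381), -1) = Add(Rational(23483, 16), -1) = Rational(23467, 16)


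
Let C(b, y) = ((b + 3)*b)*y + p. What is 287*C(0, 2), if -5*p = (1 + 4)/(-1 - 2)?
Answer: 287/3 ≈ 95.667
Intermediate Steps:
p = ⅓ (p = -(1 + 4)/(5*(-1 - 2)) = -1/(-3) = -(-1)/3 = -⅕*(-5/3) = ⅓ ≈ 0.33333)
C(b, y) = ⅓ + b*y*(3 + b) (C(b, y) = ((b + 3)*b)*y + ⅓ = ((3 + b)*b)*y + ⅓ = (b*(3 + b))*y + ⅓ = b*y*(3 + b) + ⅓ = ⅓ + b*y*(3 + b))
287*C(0, 2) = 287*(⅓ + 2*0² + 3*0*2) = 287*(⅓ + 2*0 + 0) = 287*(⅓ + 0 + 0) = 287*(⅓) = 287/3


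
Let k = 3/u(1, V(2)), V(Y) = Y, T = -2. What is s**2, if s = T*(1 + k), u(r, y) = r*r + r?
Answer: 25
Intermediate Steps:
u(r, y) = r + r**2 (u(r, y) = r**2 + r = r + r**2)
k = 3/2 (k = 3/((1*(1 + 1))) = 3/((1*2)) = 3/2 ≈ 1.5000)
s = -5 (s = -2*(1 + 3/2) = -2*5/2 = -5)
s**2 = (-5)**2 = 25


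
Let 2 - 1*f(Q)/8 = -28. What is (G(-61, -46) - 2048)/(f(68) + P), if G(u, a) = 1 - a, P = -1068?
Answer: 29/12 ≈ 2.4167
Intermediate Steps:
f(Q) = 240 (f(Q) = 16 - 8*(-28) = 16 + 224 = 240)
(G(-61, -46) - 2048)/(f(68) + P) = ((1 - 1*(-46)) - 2048)/(240 - 1068) = ((1 + 46) - 2048)/(-828) = (47 - 2048)*(-1/828) = -2001*(-1/828) = 29/12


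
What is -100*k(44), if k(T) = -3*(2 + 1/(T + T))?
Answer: 13275/22 ≈ 603.41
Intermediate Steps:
k(T) = -6 - 3/(2*T) (k(T) = -3*(2 + 1/(2*T)) = -6 - 3/(2*T))
-100*k(44) = -100*(-6 - 3/2/44) = -100*(-6 - 3/2*1/44) = -100*(-6 - 3/88) = -100*(-531/88) = 13275/22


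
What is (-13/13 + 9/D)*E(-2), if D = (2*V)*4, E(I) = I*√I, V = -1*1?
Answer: 17*I*√2/4 ≈ 6.0104*I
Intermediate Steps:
V = -1
E(I) = I^(3/2)
D = -8 (D = (2*(-1))*4 = -2*4 = -8)
(-13/13 + 9/D)*E(-2) = (-13/13 + 9/(-8))*(-2)^(3/2) = (-13*1/13 + 9*(-⅛))*(-2*I*√2) = (-1 - 9/8)*(-2*I*√2) = -(-17)*I*√2/4 = 17*I*√2/4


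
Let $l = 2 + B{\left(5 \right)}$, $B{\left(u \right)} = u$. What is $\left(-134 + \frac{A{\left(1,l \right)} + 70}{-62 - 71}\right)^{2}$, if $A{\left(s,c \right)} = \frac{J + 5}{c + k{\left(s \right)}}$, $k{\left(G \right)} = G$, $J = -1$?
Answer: $\frac{1280566225}{70756} \approx 18098.0$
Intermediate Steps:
$l = 7$ ($l = 2 + 5 = 7$)
$A{\left(s,c \right)} = \frac{4}{c + s}$ ($A{\left(s,c \right)} = \frac{-1 + 5}{c + s} = \frac{4}{c + s}$)
$\left(-134 + \frac{A{\left(1,l \right)} + 70}{-62 - 71}\right)^{2} = \left(-134 + \frac{\frac{4}{7 + 1} + 70}{-62 - 71}\right)^{2} = \left(-134 + \frac{\frac{4}{8} + 70}{-133}\right)^{2} = \left(-134 + \left(4 \cdot \frac{1}{8} + 70\right) \left(- \frac{1}{133}\right)\right)^{2} = \left(-134 + \left(\frac{1}{2} + 70\right) \left(- \frac{1}{133}\right)\right)^{2} = \left(-134 + \frac{141}{2} \left(- \frac{1}{133}\right)\right)^{2} = \left(-134 - \frac{141}{266}\right)^{2} = \left(- \frac{35785}{266}\right)^{2} = \frac{1280566225}{70756}$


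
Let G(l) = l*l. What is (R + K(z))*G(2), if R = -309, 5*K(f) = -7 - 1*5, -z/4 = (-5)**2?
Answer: -6228/5 ≈ -1245.6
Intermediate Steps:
G(l) = l**2
z = -100 (z = -4*(-5)**2 = -4*25 = -100)
K(f) = -12/5 (K(f) = (-7 - 1*5)/5 = (-7 - 5)/5 = (1/5)*(-12) = -12/5)
(R + K(z))*G(2) = (-309 - 12/5)*2**2 = -1557/5*4 = -6228/5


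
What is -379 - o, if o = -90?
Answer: -289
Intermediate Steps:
-379 - o = -379 - 1*(-90) = -379 + 90 = -289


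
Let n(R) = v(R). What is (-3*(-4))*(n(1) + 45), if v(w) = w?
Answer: 552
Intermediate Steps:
n(R) = R
(-3*(-4))*(n(1) + 45) = (-3*(-4))*(1 + 45) = 12*46 = 552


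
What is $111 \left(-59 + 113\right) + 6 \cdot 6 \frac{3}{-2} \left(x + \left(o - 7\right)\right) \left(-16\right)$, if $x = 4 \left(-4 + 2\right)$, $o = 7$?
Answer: $-918$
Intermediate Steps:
$x = -8$ ($x = 4 \left(-2\right) = -8$)
$111 \left(-59 + 113\right) + 6 \cdot 6 \frac{3}{-2} \left(x + \left(o - 7\right)\right) \left(-16\right) = 111 \left(-59 + 113\right) + 6 \cdot 6 \frac{3}{-2} \left(-8 + \left(7 - 7\right)\right) \left(-16\right) = 111 \cdot 54 + 36 \cdot 3 \left(- \frac{1}{2}\right) \left(-8 + 0\right) \left(-16\right) = 5994 + 36 \left(- \frac{3}{2}\right) \left(-8\right) \left(-16\right) = 5994 + \left(-54\right) \left(-8\right) \left(-16\right) = 5994 + 432 \left(-16\right) = 5994 - 6912 = -918$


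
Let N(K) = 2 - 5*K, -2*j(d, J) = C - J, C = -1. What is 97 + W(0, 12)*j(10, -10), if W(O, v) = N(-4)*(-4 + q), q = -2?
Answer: 691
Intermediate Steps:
j(d, J) = ½ + J/2 (j(d, J) = -(-1 - J)/2 = ½ + J/2)
W(O, v) = -132 (W(O, v) = (2 - 5*(-4))*(-4 - 2) = (2 + 20)*(-6) = 22*(-6) = -132)
97 + W(0, 12)*j(10, -10) = 97 - 132*(½ + (½)*(-10)) = 97 - 132*(½ - 5) = 97 - 132*(-9/2) = 97 + 594 = 691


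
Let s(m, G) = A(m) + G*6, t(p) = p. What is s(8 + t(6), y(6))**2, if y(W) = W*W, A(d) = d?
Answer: 52900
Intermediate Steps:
y(W) = W**2
s(m, G) = m + 6*G (s(m, G) = m + G*6 = m + 6*G)
s(8 + t(6), y(6))**2 = ((8 + 6) + 6*6**2)**2 = (14 + 6*36)**2 = (14 + 216)**2 = 230**2 = 52900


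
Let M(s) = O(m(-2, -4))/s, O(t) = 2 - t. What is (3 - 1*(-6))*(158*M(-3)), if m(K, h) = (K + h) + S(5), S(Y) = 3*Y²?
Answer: 31758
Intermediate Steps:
m(K, h) = 75 + K + h (m(K, h) = (K + h) + 3*5² = (K + h) + 3*25 = (K + h) + 75 = 75 + K + h)
M(s) = -67/s (M(s) = (2 - (75 - 2 - 4))/s = (2 - 1*69)/s = (2 - 69)/s = -67/s)
(3 - 1*(-6))*(158*M(-3)) = (3 - 1*(-6))*(158*(-67/(-3))) = (3 + 6)*(158*(-67*(-⅓))) = 9*(158*(67/3)) = 9*(10586/3) = 31758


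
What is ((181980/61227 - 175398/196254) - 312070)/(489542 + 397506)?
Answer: -69441143873009/197385323976696 ≈ -0.35180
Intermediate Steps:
((181980/61227 - 175398/196254) - 312070)/(489542 + 397506) = ((181980*(1/61227) - 175398*1/196254) - 312070)/887048 = ((20220/6803 - 29233/32709) - 312070)*(1/887048) = (462503881/222519327 - 312070)*(1/887048) = -69441143873009/222519327*1/887048 = -69441143873009/197385323976696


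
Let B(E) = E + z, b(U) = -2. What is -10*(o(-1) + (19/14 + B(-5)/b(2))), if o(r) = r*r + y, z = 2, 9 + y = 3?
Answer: 150/7 ≈ 21.429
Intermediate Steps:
y = -6 (y = -9 + 3 = -6)
B(E) = 2 + E (B(E) = E + 2 = 2 + E)
o(r) = -6 + r² (o(r) = r*r - 6 = r² - 6 = -6 + r²)
-10*(o(-1) + (19/14 + B(-5)/b(2))) = -10*((-6 + (-1)²) + (19/14 + (2 - 5)/(-2))) = -10*((-6 + 1) + (19*(1/14) - 3*(-½))) = -10*(-5 + (19/14 + 3/2)) = -10*(-5 + 20/7) = -10*(-15/7) = 150/7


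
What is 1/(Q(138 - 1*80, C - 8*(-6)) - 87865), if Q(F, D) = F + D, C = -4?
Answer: -1/87763 ≈ -1.1394e-5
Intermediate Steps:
Q(F, D) = D + F
1/(Q(138 - 1*80, C - 8*(-6)) - 87865) = 1/(((-4 - 8*(-6)) + (138 - 1*80)) - 87865) = 1/(((-4 + 48) + (138 - 80)) - 87865) = 1/((44 + 58) - 87865) = 1/(102 - 87865) = 1/(-87763) = -1/87763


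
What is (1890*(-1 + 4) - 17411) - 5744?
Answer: -17485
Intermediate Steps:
(1890*(-1 + 4) - 17411) - 5744 = (1890*3 - 17411) - 5744 = (5670 - 17411) - 5744 = -11741 - 5744 = -17485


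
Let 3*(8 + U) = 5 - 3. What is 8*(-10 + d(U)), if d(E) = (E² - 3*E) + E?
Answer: 4208/9 ≈ 467.56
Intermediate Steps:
U = -22/3 (U = -8 + (5 - 3)/3 = -8 + (⅓)*2 = -8 + ⅔ = -22/3 ≈ -7.3333)
d(E) = E² - 2*E
8*(-10 + d(U)) = 8*(-10 - 22*(-2 - 22/3)/3) = 8*(-10 - 22/3*(-28/3)) = 8*(-10 + 616/9) = 8*(526/9) = 4208/9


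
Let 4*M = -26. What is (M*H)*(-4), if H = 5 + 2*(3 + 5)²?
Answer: 3458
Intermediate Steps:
M = -13/2 (M = (¼)*(-26) = -13/2 ≈ -6.5000)
H = 133 (H = 5 + 2*8² = 5 + 2*64 = 5 + 128 = 133)
(M*H)*(-4) = -13/2*133*(-4) = -1729/2*(-4) = 3458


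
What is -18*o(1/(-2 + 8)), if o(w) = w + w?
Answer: -6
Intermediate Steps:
o(w) = 2*w
-18*o(1/(-2 + 8)) = -36/(-2 + 8) = -36/6 = -18*⅓ = -6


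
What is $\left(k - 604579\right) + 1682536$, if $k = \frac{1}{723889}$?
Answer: $\frac{780321214774}{723889} \approx 1.078 \cdot 10^{6}$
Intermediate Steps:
$k = \frac{1}{723889} \approx 1.3814 \cdot 10^{-6}$
$\left(k - 604579\right) + 1682536 = \left(\frac{1}{723889} - 604579\right) + 1682536 = - \frac{437648087730}{723889} + 1682536 = \frac{780321214774}{723889}$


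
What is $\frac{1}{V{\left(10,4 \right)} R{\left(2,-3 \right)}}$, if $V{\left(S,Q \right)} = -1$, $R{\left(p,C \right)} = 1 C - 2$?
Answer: $\frac{1}{5} \approx 0.2$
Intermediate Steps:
$R{\left(p,C \right)} = -2 + C$ ($R{\left(p,C \right)} = C - 2 = -2 + C$)
$\frac{1}{V{\left(10,4 \right)} R{\left(2,-3 \right)}} = \frac{1}{\left(-1\right) \left(-2 - 3\right)} = \frac{1}{\left(-1\right) \left(-5\right)} = \frac{1}{5}$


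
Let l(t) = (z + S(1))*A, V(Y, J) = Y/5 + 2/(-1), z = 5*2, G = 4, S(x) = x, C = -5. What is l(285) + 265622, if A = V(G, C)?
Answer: 1328044/5 ≈ 2.6561e+5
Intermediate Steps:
z = 10
V(Y, J) = -2 + Y/5 (V(Y, J) = Y*(1/5) + 2*(-1) = Y/5 - 2 = -2 + Y/5)
A = -6/5 (A = -2 + (1/5)*4 = -2 + 4/5 = -6/5 ≈ -1.2000)
l(t) = -66/5 (l(t) = (10 + 1)*(-6/5) = 11*(-6/5) = -66/5)
l(285) + 265622 = -66/5 + 265622 = 1328044/5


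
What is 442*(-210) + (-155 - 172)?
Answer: -93147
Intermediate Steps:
442*(-210) + (-155 - 172) = -92820 - 327 = -93147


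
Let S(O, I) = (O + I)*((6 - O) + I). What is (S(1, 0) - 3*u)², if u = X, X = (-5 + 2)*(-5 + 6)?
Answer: 196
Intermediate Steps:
X = -3 (X = -3*1 = -3)
u = -3
S(O, I) = (I + O)*(6 + I - O)
(S(1, 0) - 3*u)² = ((0² - 1*1² + 6*0 + 6*1) - 3*(-3))² = ((0 - 1*1 + 0 + 6) + 9)² = ((0 - 1 + 0 + 6) + 9)² = (5 + 9)² = 14² = 196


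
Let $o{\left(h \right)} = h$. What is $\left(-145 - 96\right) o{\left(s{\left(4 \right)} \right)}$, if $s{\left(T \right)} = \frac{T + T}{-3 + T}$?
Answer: $-1928$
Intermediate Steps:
$s{\left(T \right)} = \frac{2 T}{-3 + T}$
$\left(-145 - 96\right) o{\left(s{\left(4 \right)} \right)} = \left(-145 - 96\right) 2 \cdot 4 \frac{1}{-3 + 4} = - 241 \cdot 2 \cdot 4 \cdot 1^{-1} = - 241 \cdot 2 \cdot 4 \cdot 1 = \left(-241\right) 8 = -1928$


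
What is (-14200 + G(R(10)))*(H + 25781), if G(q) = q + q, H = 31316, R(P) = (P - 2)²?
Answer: -803468984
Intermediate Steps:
R(P) = (-2 + P)²
G(q) = 2*q
(-14200 + G(R(10)))*(H + 25781) = (-14200 + 2*(-2 + 10)²)*(31316 + 25781) = (-14200 + 2*8²)*57097 = (-14200 + 2*64)*57097 = (-14200 + 128)*57097 = -14072*57097 = -803468984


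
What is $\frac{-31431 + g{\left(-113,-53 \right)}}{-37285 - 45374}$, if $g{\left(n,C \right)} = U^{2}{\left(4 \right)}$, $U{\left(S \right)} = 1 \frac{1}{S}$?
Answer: $\frac{502895}{1322544} \approx 0.38025$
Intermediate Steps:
$U{\left(S \right)} = \frac{1}{S}$
$g{\left(n,C \right)} = \frac{1}{16}$ ($g{\left(n,C \right)} = \left(\frac{1}{4}\right)^{2} = \frac{1}{16}$)
$\frac{-31431 + g{\left(-113,-53 \right)}}{-37285 - 45374} = \frac{-31431 + \frac{1}{16}}{-37285 - 45374} = - \frac{502895}{16 \left(-82659\right)} = \left(- \frac{502895}{16}\right) \left(- \frac{1}{82659}\right) = \frac{502895}{1322544}$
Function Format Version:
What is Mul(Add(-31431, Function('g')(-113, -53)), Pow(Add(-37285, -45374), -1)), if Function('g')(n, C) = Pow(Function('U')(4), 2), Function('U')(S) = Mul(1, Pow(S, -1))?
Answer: Rational(502895, 1322544) ≈ 0.38025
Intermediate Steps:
Function('U')(S) = Pow(S, -1)
Function('g')(n, C) = Rational(1, 16) (Function('g')(n, C) = Pow(Pow(4, -1), 2) = Pow(Rational(1, 4), 2) = Rational(1, 16))
Mul(Add(-31431, Function('g')(-113, -53)), Pow(Add(-37285, -45374), -1)) = Mul(Add(-31431, Rational(1, 16)), Pow(Add(-37285, -45374), -1)) = Mul(Rational(-502895, 16), Pow(-82659, -1)) = Mul(Rational(-502895, 16), Rational(-1, 82659)) = Rational(502895, 1322544)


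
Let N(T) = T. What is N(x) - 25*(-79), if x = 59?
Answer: 2034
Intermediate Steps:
N(x) - 25*(-79) = 59 - 25*(-79) = 59 + 1975 = 2034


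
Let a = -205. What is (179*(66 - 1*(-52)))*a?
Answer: -4330010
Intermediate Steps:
(179*(66 - 1*(-52)))*a = (179*(66 - 1*(-52)))*(-205) = (179*(66 + 52))*(-205) = (179*118)*(-205) = 21122*(-205) = -4330010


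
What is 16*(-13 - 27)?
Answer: -640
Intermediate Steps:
16*(-13 - 27) = 16*(-40) = -640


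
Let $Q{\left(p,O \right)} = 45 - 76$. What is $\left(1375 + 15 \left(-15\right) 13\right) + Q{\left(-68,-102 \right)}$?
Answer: $-1581$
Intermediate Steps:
$Q{\left(p,O \right)} = -31$
$\left(1375 + 15 \left(-15\right) 13\right) + Q{\left(-68,-102 \right)} = \left(1375 + 15 \left(-15\right) 13\right) - 31 = \left(1375 - 2925\right) - 31 = -1550 - 31 = -1581$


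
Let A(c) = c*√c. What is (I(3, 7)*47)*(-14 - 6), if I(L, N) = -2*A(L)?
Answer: 5640*√3 ≈ 9768.8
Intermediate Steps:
A(c) = c^(3/2)
I(L, N) = -2*L^(3/2)
(I(3, 7)*47)*(-14 - 6) = (-6*√3*47)*(-14 - 6) = (-6*√3*47)*(-20) = -282*√3*(-20) = 5640*√3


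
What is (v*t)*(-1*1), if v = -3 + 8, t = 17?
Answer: -85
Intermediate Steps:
v = 5
(v*t)*(-1*1) = (5*17)*(-1*1) = 85*(-1) = -85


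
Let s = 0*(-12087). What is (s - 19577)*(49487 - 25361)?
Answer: -472314702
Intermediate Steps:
s = 0
(s - 19577)*(49487 - 25361) = (0 - 19577)*(49487 - 25361) = -19577*24126 = -472314702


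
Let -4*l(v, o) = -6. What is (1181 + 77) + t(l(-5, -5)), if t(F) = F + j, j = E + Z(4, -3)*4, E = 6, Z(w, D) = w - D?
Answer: 2587/2 ≈ 1293.5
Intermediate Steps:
l(v, o) = 3/2 (l(v, o) = -¼*(-6) = 3/2)
j = 34 (j = 6 + (4 - 1*(-3))*4 = 6 + (4 + 3)*4 = 6 + 7*4 = 6 + 28 = 34)
t(F) = 34 + F (t(F) = F + 34 = 34 + F)
(1181 + 77) + t(l(-5, -5)) = (1181 + 77) + (34 + 3/2) = 1258 + 71/2 = 2587/2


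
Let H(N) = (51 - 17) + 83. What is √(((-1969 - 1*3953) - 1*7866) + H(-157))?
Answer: 21*I*√31 ≈ 116.92*I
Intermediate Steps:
H(N) = 117 (H(N) = 34 + 83 = 117)
√(((-1969 - 1*3953) - 1*7866) + H(-157)) = √(((-1969 - 1*3953) - 1*7866) + 117) = √(((-1969 - 3953) - 7866) + 117) = √((-5922 - 7866) + 117) = √(-13788 + 117) = √(-13671) = 21*I*√31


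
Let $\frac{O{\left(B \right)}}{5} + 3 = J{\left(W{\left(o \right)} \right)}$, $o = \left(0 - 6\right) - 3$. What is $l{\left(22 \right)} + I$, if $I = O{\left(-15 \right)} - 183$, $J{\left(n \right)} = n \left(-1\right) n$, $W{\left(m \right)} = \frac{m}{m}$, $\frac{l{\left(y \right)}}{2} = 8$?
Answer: $-187$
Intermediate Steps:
$l{\left(y \right)} = 16$ ($l{\left(y \right)} = 2 \cdot 8 = 16$)
$o = -9$ ($o = \left(0 - 6\right) - 3 = -6 - 3 = -9$)
$W{\left(m \right)} = 1$
$J{\left(n \right)} = - n^{2}$ ($J{\left(n \right)} = - n n = - n^{2}$)
$O{\left(B \right)} = -20$ ($O{\left(B \right)} = -15 + 5 \left(- 1^{2}\right) = -15 + 5 \left(\left(-1\right) 1\right) = -15 + 5 \left(-1\right) = -15 - 5 = -20$)
$I = -203$ ($I = -20 - 183 = -203$)
$l{\left(22 \right)} + I = 16 - 203 = -187$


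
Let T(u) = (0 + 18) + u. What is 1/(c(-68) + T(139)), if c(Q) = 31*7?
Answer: 1/374 ≈ 0.0026738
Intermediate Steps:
c(Q) = 217
T(u) = 18 + u
1/(c(-68) + T(139)) = 1/(217 + (18 + 139)) = 1/(217 + 157) = 1/374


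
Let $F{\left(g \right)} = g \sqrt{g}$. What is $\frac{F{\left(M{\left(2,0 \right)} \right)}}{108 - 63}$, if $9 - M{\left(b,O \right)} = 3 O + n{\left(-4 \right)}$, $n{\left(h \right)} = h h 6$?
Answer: $- \frac{29 i \sqrt{87}}{15} \approx - 18.033 i$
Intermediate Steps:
$n{\left(h \right)} = 6 h^{2}$ ($n{\left(h \right)} = h^{2} \cdot 6 = 6 h^{2}$)
$M{\left(b,O \right)} = -87 - 3 O$ ($M{\left(b,O \right)} = 9 - \left(3 O + 6 \left(-4\right)^{2}\right) = 9 - \left(3 O + 6 \cdot 16\right) = 9 - \left(3 O + 96\right) = 9 - \left(96 + 3 O\right) = -87 - 3 O$)
$F{\left(g \right)} = g^{\frac{3}{2}}$
$\frac{F{\left(M{\left(2,0 \right)} \right)}}{108 - 63} = \frac{\left(-87 - 0\right)^{\frac{3}{2}}}{108 - 63} = \frac{\left(-87 + 0\right)^{\frac{3}{2}}}{45} = \frac{\left(-87\right)^{\frac{3}{2}}}{45} = \frac{\left(-87\right) i \sqrt{87}}{45} = - \frac{29 i \sqrt{87}}{15}$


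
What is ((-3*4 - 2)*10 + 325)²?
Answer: 34225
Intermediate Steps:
((-3*4 - 2)*10 + 325)² = ((-12 - 2)*10 + 325)² = (-14*10 + 325)² = (-140 + 325)² = 185² = 34225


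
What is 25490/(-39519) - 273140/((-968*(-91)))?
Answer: -465699385/124326774 ≈ -3.7458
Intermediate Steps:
25490/(-39519) - 273140/((-968*(-91))) = 25490*(-1/39519) - 273140/88088 = -25490/39519 - 273140*1/88088 = -25490/39519 - 9755/3146 = -465699385/124326774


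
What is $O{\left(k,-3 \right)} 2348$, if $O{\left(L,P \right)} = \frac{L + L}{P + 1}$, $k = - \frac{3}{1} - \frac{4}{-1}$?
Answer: $-2348$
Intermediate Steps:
$k = 1$ ($k = \left(-3\right) 1 - -4 = -3 + 4 = 1$)
$O{\left(L,P \right)} = \frac{2 L}{1 + P}$
$O{\left(k,-3 \right)} 2348 = 2 \cdot 1 \frac{1}{1 - 3} \cdot 2348 = 2 \cdot 1 \frac{1}{-2} \cdot 2348 = 2 \cdot 1 \left(- \frac{1}{2}\right) 2348 = \left(-1\right) 2348 = -2348$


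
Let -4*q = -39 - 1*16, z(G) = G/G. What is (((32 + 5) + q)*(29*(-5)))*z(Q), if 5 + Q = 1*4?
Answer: -29435/4 ≈ -7358.8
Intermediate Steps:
Q = -1 (Q = -5 + 1*4 = -5 + 4 = -1)
z(G) = 1
q = 55/4 (q = -(-39 - 1*16)/4 = -(-39 - 16)/4 = -¼*(-55) = 55/4 ≈ 13.750)
(((32 + 5) + q)*(29*(-5)))*z(Q) = (((32 + 5) + 55/4)*(29*(-5)))*1 = ((37 + 55/4)*(-145))*1 = ((203/4)*(-145))*1 = -29435/4*1 = -29435/4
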